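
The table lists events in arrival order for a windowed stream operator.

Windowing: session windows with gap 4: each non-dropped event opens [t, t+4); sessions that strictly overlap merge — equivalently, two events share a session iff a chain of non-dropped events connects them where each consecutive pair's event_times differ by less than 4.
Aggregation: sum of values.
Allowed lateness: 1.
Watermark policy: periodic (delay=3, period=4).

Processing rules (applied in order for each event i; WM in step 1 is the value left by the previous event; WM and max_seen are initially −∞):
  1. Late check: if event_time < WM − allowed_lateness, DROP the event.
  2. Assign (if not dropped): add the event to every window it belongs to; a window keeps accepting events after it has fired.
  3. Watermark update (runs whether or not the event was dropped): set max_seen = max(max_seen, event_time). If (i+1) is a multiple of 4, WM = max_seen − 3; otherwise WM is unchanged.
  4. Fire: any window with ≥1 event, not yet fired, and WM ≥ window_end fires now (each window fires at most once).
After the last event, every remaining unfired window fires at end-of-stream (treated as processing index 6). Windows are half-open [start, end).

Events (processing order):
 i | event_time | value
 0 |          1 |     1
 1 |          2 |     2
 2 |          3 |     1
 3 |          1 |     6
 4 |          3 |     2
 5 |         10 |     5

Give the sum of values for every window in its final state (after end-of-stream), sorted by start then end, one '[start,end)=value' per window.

[1,7)=12 [10,14)=5

i=0 t=1 v=1: → [1,5); WM=−∞
i=1 t=2 v=2: → [1,6); WM=−∞
i=2 t=3 v=1: → [1,7); WM=−∞
i=3 t=1 v=6: → [1,7); WM=0
i=4 t=3 v=2: → [1,7); WM=0
i=5 t=10 v=5: → [10,14); WM=0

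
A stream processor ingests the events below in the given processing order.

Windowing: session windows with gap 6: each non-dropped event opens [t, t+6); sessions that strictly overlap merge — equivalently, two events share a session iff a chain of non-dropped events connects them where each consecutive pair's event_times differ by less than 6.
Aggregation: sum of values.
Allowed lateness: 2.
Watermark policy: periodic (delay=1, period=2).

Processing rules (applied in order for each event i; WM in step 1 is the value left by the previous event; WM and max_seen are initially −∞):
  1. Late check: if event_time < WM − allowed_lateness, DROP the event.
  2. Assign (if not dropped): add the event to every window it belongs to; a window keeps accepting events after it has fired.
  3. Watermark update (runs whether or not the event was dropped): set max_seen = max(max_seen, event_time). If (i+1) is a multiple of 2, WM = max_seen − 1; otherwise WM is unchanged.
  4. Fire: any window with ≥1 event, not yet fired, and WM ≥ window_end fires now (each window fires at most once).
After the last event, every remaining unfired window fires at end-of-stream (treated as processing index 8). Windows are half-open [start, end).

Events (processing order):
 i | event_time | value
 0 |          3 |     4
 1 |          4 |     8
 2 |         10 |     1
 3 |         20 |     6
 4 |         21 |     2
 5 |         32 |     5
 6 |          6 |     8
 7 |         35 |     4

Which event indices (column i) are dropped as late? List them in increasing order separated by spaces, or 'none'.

i=0 t=3 v=4: → [3,9); WM=−∞
i=1 t=4 v=8: → [3,10); WM=3
i=2 t=10 v=1: → [10,16); WM=3
i=3 t=20 v=6: → [20,26); WM=19
i=4 t=21 v=2: → [20,27); WM=19
i=5 t=32 v=5: → [32,38); WM=31
i=6 t=6 v=8: DROP (t<31-2); WM=31
i=7 t=35 v=4: → [32,41); WM=34

6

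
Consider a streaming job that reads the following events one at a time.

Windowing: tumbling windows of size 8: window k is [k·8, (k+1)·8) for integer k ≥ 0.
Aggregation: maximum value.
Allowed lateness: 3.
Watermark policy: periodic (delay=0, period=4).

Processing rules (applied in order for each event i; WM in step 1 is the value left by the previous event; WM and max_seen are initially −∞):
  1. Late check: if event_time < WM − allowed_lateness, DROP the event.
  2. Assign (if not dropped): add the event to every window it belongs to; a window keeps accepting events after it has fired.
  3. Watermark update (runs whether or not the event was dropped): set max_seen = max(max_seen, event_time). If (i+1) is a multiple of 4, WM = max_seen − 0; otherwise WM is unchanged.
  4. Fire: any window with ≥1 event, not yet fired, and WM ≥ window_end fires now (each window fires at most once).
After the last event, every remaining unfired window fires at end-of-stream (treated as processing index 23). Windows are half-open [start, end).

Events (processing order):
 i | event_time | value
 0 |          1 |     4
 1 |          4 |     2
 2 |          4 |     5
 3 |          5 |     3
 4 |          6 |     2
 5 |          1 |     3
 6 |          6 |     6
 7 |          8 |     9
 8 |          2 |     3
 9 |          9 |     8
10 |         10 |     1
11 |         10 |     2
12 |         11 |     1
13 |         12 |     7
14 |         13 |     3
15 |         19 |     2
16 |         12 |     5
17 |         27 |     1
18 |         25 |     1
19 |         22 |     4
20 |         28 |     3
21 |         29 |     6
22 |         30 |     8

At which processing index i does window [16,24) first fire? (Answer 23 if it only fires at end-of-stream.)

i=0 t=1 v=4: → [0,8); WM=−∞
i=1 t=4 v=2: → [0,8); WM=−∞
i=2 t=4 v=5: → [0,8); WM=−∞
i=3 t=5 v=3: → [0,8); WM=5
i=4 t=6 v=2: → [0,8); WM=5
i=5 t=1 v=3: DROP (t<5-3); WM=5
i=6 t=6 v=6: → [0,8); WM=5
i=7 t=8 v=9: → [8,16); WM=8; [0,8) fires=6
i=8 t=2 v=3: DROP (t<8-3); WM=8
i=9 t=9 v=8: → [8,16); WM=8
i=10 t=10 v=1: → [8,16); WM=8
i=11 t=10 v=2: → [8,16); WM=10
i=12 t=11 v=1: → [8,16); WM=10
i=13 t=12 v=7: → [8,16); WM=10
i=14 t=13 v=3: → [8,16); WM=10
i=15 t=19 v=2: → [16,24); WM=19; [8,16) fires=9
i=16 t=12 v=5: DROP (t<19-3); WM=19
i=17 t=27 v=1: → [24,32); WM=19
i=18 t=25 v=1: → [24,32); WM=19
i=19 t=22 v=4: → [16,24); WM=27; [16,24) fires=4
i=20 t=28 v=3: → [24,32); WM=27
i=21 t=29 v=6: → [24,32); WM=27
i=22 t=30 v=8: → [24,32); WM=27

19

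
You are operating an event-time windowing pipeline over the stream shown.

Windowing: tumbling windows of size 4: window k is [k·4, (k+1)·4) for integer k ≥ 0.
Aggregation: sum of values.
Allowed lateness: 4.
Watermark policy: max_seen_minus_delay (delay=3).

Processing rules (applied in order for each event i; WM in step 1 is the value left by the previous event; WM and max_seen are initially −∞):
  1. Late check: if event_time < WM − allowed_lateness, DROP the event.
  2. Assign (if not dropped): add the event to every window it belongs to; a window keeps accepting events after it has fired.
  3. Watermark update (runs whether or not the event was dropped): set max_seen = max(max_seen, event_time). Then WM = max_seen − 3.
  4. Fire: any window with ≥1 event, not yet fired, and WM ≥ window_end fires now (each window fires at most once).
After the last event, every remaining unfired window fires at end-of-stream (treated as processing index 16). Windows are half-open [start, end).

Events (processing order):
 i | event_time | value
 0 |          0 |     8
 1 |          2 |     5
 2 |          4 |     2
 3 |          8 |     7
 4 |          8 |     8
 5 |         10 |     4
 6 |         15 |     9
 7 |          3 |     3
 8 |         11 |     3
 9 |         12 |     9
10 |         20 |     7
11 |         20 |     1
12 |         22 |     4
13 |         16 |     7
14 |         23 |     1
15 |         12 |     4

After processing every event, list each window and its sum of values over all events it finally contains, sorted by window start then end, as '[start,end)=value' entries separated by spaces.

[0,4)=13 [4,8)=2 [8,12)=22 [12,16)=18 [16,20)=7 [20,24)=13

i=0 t=0 v=8: → [0,4); WM=-3
i=1 t=2 v=5: → [0,4); WM=-1
i=2 t=4 v=2: → [4,8); WM=1
i=3 t=8 v=7: → [8,12); WM=5; [0,4) fires=13
i=4 t=8 v=8: → [8,12); WM=5
i=5 t=10 v=4: → [8,12); WM=7
i=6 t=15 v=9: → [12,16); WM=12; [4,8) fires=2 [8,12) fires=19
i=7 t=3 v=3: DROP (t<12-4); WM=12
i=8 t=11 v=3: → [8,12); WM=12
i=9 t=12 v=9: → [12,16); WM=12
i=10 t=20 v=7: → [20,24); WM=17; [12,16) fires=18
i=11 t=20 v=1: → [20,24); WM=17
i=12 t=22 v=4: → [20,24); WM=19
i=13 t=16 v=7: → [16,20); WM=19
i=14 t=23 v=1: → [20,24); WM=20; [16,20) fires=7
i=15 t=12 v=4: DROP (t<20-4); WM=20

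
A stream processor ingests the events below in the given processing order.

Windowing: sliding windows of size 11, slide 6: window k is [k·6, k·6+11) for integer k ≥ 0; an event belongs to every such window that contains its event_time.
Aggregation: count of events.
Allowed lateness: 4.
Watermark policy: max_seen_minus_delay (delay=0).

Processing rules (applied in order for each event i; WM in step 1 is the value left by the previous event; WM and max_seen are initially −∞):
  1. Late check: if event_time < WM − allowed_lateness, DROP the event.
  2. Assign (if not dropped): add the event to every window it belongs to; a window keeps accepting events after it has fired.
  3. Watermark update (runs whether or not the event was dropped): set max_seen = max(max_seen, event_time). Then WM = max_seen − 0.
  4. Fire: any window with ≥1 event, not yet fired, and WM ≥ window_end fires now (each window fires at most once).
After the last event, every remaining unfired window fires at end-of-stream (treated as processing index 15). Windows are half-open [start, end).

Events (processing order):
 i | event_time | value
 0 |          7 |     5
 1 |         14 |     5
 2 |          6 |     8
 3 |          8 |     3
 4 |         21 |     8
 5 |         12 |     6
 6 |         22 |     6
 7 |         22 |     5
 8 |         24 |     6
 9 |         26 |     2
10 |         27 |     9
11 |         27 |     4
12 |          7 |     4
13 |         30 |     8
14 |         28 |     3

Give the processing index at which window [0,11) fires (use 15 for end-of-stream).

1

i=0 t=7 v=5: → [6,17),[0,11); WM=7
i=1 t=14 v=5: → [12,23),[6,17); WM=14; [0,11) fires=1
i=2 t=6 v=8: DROP (t<14-4); WM=14
i=3 t=8 v=3: DROP (t<14-4); WM=14
i=4 t=21 v=8: → [18,29),[12,23); WM=21; [6,17) fires=2
i=5 t=12 v=6: DROP (t<21-4); WM=21
i=6 t=22 v=6: → [18,29),[12,23); WM=22
i=7 t=22 v=5: → [18,29),[12,23); WM=22
i=8 t=24 v=6: → [24,35),[18,29); WM=24; [12,23) fires=4
i=9 t=26 v=2: → [24,35),[18,29); WM=26
i=10 t=27 v=9: → [24,35),[18,29); WM=27
i=11 t=27 v=4: → [24,35),[18,29); WM=27
i=12 t=7 v=4: DROP (t<27-4); WM=27
i=13 t=30 v=8: → [30,41),[24,35); WM=30; [18,29) fires=7
i=14 t=28 v=3: → [24,35),[18,29); WM=30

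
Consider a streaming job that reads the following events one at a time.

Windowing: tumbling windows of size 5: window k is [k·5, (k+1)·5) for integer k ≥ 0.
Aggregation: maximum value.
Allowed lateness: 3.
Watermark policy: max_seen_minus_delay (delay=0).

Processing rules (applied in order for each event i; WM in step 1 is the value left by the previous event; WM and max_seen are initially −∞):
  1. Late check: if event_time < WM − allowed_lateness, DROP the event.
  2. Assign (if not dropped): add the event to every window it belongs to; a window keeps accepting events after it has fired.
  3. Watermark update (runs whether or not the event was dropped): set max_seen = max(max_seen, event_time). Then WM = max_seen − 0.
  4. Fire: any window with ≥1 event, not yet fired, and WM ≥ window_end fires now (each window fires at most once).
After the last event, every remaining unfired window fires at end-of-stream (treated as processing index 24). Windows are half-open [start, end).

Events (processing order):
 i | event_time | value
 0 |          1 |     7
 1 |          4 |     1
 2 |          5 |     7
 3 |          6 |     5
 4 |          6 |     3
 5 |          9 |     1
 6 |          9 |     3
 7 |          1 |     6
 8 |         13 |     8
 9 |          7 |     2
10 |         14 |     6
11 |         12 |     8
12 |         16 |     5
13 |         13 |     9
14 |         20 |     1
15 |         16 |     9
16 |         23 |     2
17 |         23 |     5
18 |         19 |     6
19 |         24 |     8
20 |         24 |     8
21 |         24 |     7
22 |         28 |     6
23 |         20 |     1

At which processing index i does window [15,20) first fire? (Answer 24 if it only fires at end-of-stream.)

i=0 t=1 v=7: → [0,5); WM=1
i=1 t=4 v=1: → [0,5); WM=4
i=2 t=5 v=7: → [5,10); WM=5; [0,5) fires=7
i=3 t=6 v=5: → [5,10); WM=6
i=4 t=6 v=3: → [5,10); WM=6
i=5 t=9 v=1: → [5,10); WM=9
i=6 t=9 v=3: → [5,10); WM=9
i=7 t=1 v=6: DROP (t<9-3); WM=9
i=8 t=13 v=8: → [10,15); WM=13; [5,10) fires=7
i=9 t=7 v=2: DROP (t<13-3); WM=13
i=10 t=14 v=6: → [10,15); WM=14
i=11 t=12 v=8: → [10,15); WM=14
i=12 t=16 v=5: → [15,20); WM=16; [10,15) fires=8
i=13 t=13 v=9: → [10,15); WM=16
i=14 t=20 v=1: → [20,25); WM=20; [15,20) fires=5
i=15 t=16 v=9: DROP (t<20-3); WM=20
i=16 t=23 v=2: → [20,25); WM=23
i=17 t=23 v=5: → [20,25); WM=23
i=18 t=19 v=6: DROP (t<23-3); WM=23
i=19 t=24 v=8: → [20,25); WM=24
i=20 t=24 v=8: → [20,25); WM=24
i=21 t=24 v=7: → [20,25); WM=24
i=22 t=28 v=6: → [25,30); WM=28; [20,25) fires=8
i=23 t=20 v=1: DROP (t<28-3); WM=28

14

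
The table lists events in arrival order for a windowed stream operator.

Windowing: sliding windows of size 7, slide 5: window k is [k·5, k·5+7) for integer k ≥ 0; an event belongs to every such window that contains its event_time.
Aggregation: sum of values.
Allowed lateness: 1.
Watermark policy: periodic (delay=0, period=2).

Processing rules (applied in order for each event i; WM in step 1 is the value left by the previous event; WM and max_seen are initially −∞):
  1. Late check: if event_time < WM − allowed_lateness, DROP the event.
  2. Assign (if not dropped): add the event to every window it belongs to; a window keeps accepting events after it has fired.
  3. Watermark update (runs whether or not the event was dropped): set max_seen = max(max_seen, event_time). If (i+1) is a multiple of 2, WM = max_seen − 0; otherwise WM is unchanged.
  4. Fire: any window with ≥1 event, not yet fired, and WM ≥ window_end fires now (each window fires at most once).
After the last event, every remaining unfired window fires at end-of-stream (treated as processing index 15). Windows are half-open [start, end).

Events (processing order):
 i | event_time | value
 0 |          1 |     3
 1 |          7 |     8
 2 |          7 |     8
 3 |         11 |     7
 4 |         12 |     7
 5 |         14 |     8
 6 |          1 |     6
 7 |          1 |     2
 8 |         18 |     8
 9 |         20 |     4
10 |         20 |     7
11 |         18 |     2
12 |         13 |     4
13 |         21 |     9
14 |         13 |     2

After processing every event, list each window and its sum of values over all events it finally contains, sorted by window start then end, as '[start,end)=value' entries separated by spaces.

i=0 t=1 v=3: → [0,7); WM=−∞
i=1 t=7 v=8: → [5,12); WM=7; [0,7) fires=3
i=2 t=7 v=8: → [5,12); WM=7
i=3 t=11 v=7: → [10,17),[5,12); WM=11
i=4 t=12 v=7: → [10,17); WM=11
i=5 t=14 v=8: → [10,17); WM=14; [5,12) fires=23
i=6 t=1 v=6: DROP (t<14-1); WM=14
i=7 t=1 v=2: DROP (t<14-1); WM=14
i=8 t=18 v=8: → [15,22); WM=14
i=9 t=20 v=4: → [20,27),[15,22); WM=20; [10,17) fires=22
i=10 t=20 v=7: → [20,27),[15,22); WM=20
i=11 t=18 v=2: DROP (t<20-1); WM=20
i=12 t=13 v=4: DROP (t<20-1); WM=20
i=13 t=21 v=9: → [20,27),[15,22); WM=21
i=14 t=13 v=2: DROP (t<21-1); WM=21

[0,7)=3 [5,12)=23 [10,17)=22 [15,22)=28 [20,27)=20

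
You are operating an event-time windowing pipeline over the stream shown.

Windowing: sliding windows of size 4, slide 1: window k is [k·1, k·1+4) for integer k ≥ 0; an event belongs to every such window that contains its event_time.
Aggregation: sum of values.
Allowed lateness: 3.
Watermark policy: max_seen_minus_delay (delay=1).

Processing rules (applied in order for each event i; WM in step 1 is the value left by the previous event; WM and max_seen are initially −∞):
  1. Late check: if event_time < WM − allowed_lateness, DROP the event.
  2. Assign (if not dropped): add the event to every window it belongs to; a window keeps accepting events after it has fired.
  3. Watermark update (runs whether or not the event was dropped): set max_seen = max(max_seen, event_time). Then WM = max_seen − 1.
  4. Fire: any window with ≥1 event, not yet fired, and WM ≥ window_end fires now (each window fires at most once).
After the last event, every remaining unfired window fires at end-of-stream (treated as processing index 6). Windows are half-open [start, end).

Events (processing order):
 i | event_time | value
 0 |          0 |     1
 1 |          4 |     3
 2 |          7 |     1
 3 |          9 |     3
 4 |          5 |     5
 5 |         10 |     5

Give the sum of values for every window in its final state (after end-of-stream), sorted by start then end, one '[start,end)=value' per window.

i=0 t=0 v=1: → [0,4); WM=-1
i=1 t=4 v=3: → [4,8),[3,7),[2,6),[1,5); WM=3
i=2 t=7 v=1: → [7,11),[6,10),[5,9),[4,8); WM=6; [0,4) fires=1 [1,5) fires=3 [2,6) fires=3
i=3 t=9 v=3: → [9,13),[8,12),[7,11),[6,10); WM=8; [3,7) fires=3 [4,8) fires=4
i=4 t=5 v=5: → [5,9),[4,8),[3,7),[2,6); WM=8
i=5 t=10 v=5: → [10,14),[9,13),[8,12),[7,11); WM=9; [5,9) fires=6

[0,4)=1 [1,5)=3 [2,6)=8 [3,7)=8 [4,8)=9 [5,9)=6 [6,10)=4 [7,11)=9 [8,12)=8 [9,13)=8 [10,14)=5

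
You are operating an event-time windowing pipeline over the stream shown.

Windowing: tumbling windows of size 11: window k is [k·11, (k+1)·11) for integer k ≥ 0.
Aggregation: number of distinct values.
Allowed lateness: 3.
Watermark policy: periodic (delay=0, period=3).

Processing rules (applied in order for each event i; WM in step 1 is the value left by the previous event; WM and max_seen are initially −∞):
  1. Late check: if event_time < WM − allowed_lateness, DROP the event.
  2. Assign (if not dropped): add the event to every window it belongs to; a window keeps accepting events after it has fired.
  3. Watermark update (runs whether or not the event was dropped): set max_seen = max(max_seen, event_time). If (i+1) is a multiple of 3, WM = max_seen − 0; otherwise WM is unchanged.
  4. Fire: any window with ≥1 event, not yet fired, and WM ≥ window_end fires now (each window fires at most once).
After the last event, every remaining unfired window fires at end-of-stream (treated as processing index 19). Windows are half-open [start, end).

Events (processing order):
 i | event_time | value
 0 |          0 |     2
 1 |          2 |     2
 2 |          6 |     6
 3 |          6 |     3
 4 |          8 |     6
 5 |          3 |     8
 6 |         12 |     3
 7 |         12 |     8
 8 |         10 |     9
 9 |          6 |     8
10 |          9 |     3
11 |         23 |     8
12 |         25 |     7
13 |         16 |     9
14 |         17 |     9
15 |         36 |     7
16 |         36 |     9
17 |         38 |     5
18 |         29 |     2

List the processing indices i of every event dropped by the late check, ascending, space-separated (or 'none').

9 13 14 18

i=0 t=0 v=2: → [0,11); WM=−∞
i=1 t=2 v=2: → [0,11); WM=−∞
i=2 t=6 v=6: → [0,11); WM=6
i=3 t=6 v=3: → [0,11); WM=6
i=4 t=8 v=6: → [0,11); WM=6
i=5 t=3 v=8: → [0,11); WM=8
i=6 t=12 v=3: → [11,22); WM=8
i=7 t=12 v=8: → [11,22); WM=8
i=8 t=10 v=9: → [0,11); WM=12; [0,11) fires=5
i=9 t=6 v=8: DROP (t<12-3); WM=12
i=10 t=9 v=3: → [0,11); WM=12
i=11 t=23 v=8: → [22,33); WM=23; [11,22) fires=2
i=12 t=25 v=7: → [22,33); WM=23
i=13 t=16 v=9: DROP (t<23-3); WM=23
i=14 t=17 v=9: DROP (t<23-3); WM=25
i=15 t=36 v=7: → [33,44); WM=25
i=16 t=36 v=9: → [33,44); WM=25
i=17 t=38 v=5: → [33,44); WM=38; [22,33) fires=2
i=18 t=29 v=2: DROP (t<38-3); WM=38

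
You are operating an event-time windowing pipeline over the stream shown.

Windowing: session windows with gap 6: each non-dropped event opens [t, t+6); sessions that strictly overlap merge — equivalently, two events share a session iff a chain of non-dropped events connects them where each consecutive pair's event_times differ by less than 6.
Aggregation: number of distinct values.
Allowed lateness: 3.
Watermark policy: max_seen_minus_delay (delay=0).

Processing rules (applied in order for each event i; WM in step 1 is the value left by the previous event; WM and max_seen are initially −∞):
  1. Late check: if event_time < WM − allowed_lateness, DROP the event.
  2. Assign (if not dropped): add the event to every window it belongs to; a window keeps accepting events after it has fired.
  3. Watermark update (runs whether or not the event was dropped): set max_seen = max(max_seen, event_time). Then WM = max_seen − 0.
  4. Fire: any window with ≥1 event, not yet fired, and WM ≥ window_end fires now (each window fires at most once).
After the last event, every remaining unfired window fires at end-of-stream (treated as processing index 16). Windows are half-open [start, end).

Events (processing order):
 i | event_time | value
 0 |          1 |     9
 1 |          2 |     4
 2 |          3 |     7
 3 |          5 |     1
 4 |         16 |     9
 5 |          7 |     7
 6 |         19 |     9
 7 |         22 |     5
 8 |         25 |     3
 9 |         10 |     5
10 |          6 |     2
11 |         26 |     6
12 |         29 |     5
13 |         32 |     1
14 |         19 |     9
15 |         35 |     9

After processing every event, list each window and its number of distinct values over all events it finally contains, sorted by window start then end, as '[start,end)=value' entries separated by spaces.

i=0 t=1 v=9: → [1,7); WM=1
i=1 t=2 v=4: → [1,8); WM=2
i=2 t=3 v=7: → [1,9); WM=3
i=3 t=5 v=1: → [1,11); WM=5
i=4 t=16 v=9: → [16,22); WM=16
i=5 t=7 v=7: DROP (t<16-3); WM=16
i=6 t=19 v=9: → [16,25); WM=19
i=7 t=22 v=5: → [16,28); WM=22
i=8 t=25 v=3: → [16,31); WM=25
i=9 t=10 v=5: DROP (t<25-3); WM=25
i=10 t=6 v=2: DROP (t<25-3); WM=25
i=11 t=26 v=6: → [16,32); WM=26
i=12 t=29 v=5: → [16,35); WM=29
i=13 t=32 v=1: → [16,38); WM=32
i=14 t=19 v=9: DROP (t<32-3); WM=32
i=15 t=35 v=9: → [16,41); WM=35

[1,11)=4 [16,41)=5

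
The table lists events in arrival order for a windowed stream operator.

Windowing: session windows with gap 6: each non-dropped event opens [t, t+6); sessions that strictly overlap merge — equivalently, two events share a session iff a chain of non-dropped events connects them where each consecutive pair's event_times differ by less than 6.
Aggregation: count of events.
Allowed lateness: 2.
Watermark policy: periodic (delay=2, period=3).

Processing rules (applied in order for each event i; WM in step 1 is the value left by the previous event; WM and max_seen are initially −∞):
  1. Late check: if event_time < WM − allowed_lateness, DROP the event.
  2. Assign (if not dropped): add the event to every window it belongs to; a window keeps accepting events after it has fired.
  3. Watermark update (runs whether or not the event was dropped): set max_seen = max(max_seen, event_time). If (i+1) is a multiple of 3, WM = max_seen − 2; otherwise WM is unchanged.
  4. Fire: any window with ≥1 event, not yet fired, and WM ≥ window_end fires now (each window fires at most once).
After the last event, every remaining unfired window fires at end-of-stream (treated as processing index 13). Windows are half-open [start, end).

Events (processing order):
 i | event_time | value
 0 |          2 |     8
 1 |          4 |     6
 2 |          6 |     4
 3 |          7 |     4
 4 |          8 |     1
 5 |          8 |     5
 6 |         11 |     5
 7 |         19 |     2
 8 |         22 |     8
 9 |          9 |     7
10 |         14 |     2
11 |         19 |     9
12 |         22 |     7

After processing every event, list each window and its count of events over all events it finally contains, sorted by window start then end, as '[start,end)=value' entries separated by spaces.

i=0 t=2 v=8: → [2,8); WM=−∞
i=1 t=4 v=6: → [2,10); WM=−∞
i=2 t=6 v=4: → [2,12); WM=4
i=3 t=7 v=4: → [2,13); WM=4
i=4 t=8 v=1: → [2,14); WM=4
i=5 t=8 v=5: → [2,14); WM=6
i=6 t=11 v=5: → [2,17); WM=6
i=7 t=19 v=2: → [19,25); WM=6
i=8 t=22 v=8: → [19,28); WM=20
i=9 t=9 v=7: DROP (t<20-2); WM=20
i=10 t=14 v=2: DROP (t<20-2); WM=20
i=11 t=19 v=9: → [19,28); WM=20
i=12 t=22 v=7: → [19,28); WM=20

[2,17)=7 [19,28)=4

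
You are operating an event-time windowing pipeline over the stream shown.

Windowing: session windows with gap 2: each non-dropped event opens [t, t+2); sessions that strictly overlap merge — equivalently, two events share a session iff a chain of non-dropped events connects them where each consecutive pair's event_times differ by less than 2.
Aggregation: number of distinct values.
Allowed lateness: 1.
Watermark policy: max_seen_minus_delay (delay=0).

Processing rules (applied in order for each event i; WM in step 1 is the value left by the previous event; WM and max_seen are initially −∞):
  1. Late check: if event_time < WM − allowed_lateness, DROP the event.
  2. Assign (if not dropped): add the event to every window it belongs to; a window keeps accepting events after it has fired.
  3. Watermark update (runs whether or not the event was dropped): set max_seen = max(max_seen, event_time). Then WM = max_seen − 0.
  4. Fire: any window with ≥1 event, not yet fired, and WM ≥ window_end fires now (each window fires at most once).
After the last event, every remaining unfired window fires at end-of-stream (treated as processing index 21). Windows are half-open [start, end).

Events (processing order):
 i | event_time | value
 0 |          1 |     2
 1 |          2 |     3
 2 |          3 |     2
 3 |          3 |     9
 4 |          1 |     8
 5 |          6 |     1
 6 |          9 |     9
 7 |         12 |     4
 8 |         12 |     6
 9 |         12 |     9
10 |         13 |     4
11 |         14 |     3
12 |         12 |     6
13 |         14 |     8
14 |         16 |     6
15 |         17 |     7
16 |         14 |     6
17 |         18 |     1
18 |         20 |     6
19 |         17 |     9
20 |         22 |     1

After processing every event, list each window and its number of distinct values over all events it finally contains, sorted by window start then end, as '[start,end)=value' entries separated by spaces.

[1,5)=3 [6,8)=1 [9,11)=1 [12,16)=5 [16,20)=3 [20,22)=1 [22,24)=1

i=0 t=1 v=2: → [1,3); WM=1
i=1 t=2 v=3: → [1,4); WM=2
i=2 t=3 v=2: → [1,5); WM=3
i=3 t=3 v=9: → [1,5); WM=3
i=4 t=1 v=8: DROP (t<3-1); WM=3
i=5 t=6 v=1: → [6,8); WM=6
i=6 t=9 v=9: → [9,11); WM=9
i=7 t=12 v=4: → [12,14); WM=12
i=8 t=12 v=6: → [12,14); WM=12
i=9 t=12 v=9: → [12,14); WM=12
i=10 t=13 v=4: → [12,15); WM=13
i=11 t=14 v=3: → [12,16); WM=14
i=12 t=12 v=6: DROP (t<14-1); WM=14
i=13 t=14 v=8: → [12,16); WM=14
i=14 t=16 v=6: → [16,18); WM=16
i=15 t=17 v=7: → [16,19); WM=17
i=16 t=14 v=6: DROP (t<17-1); WM=17
i=17 t=18 v=1: → [16,20); WM=18
i=18 t=20 v=6: → [20,22); WM=20
i=19 t=17 v=9: DROP (t<20-1); WM=20
i=20 t=22 v=1: → [22,24); WM=22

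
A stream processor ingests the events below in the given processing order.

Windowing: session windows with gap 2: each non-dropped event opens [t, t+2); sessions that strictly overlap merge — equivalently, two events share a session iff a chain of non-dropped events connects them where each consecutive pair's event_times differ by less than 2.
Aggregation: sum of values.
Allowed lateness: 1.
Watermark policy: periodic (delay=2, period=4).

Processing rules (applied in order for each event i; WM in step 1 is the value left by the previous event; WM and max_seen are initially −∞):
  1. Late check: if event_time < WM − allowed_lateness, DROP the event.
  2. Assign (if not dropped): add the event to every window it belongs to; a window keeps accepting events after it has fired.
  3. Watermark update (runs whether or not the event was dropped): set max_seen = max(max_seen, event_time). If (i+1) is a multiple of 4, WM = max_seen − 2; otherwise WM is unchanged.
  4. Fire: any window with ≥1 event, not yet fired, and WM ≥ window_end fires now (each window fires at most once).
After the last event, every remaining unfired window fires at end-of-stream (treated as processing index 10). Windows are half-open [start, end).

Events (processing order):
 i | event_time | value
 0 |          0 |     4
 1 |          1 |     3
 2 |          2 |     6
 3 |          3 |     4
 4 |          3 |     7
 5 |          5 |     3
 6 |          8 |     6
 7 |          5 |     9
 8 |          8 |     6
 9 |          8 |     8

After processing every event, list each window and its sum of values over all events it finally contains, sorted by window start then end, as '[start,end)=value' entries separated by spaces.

[0,5)=24 [5,7)=12 [8,10)=20

i=0 t=0 v=4: → [0,2); WM=−∞
i=1 t=1 v=3: → [0,3); WM=−∞
i=2 t=2 v=6: → [0,4); WM=−∞
i=3 t=3 v=4: → [0,5); WM=1
i=4 t=3 v=7: → [0,5); WM=1
i=5 t=5 v=3: → [5,7); WM=1
i=6 t=8 v=6: → [8,10); WM=1
i=7 t=5 v=9: → [5,7); WM=6
i=8 t=8 v=6: → [8,10); WM=6
i=9 t=8 v=8: → [8,10); WM=6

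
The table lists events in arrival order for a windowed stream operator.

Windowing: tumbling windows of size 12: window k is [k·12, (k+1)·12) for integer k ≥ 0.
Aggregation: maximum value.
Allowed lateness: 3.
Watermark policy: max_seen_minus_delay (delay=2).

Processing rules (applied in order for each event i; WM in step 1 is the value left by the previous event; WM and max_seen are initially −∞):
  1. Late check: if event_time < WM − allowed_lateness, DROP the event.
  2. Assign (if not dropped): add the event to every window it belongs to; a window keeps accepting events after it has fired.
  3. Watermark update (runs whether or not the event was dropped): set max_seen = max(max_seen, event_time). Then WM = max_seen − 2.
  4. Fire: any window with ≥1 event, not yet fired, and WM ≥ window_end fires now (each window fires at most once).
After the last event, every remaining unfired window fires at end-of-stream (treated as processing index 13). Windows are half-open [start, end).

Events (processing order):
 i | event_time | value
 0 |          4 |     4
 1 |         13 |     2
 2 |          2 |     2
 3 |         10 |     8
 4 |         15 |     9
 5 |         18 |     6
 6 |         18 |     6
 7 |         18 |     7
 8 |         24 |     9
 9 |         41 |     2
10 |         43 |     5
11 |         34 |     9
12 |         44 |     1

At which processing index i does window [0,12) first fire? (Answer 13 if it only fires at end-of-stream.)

4

i=0 t=4 v=4: → [0,12); WM=2
i=1 t=13 v=2: → [12,24); WM=11
i=2 t=2 v=2: DROP (t<11-3); WM=11
i=3 t=10 v=8: → [0,12); WM=11
i=4 t=15 v=9: → [12,24); WM=13; [0,12) fires=8
i=5 t=18 v=6: → [12,24); WM=16
i=6 t=18 v=6: → [12,24); WM=16
i=7 t=18 v=7: → [12,24); WM=16
i=8 t=24 v=9: → [24,36); WM=22
i=9 t=41 v=2: → [36,48); WM=39; [12,24) fires=9 [24,36) fires=9
i=10 t=43 v=5: → [36,48); WM=41
i=11 t=34 v=9: DROP (t<41-3); WM=41
i=12 t=44 v=1: → [36,48); WM=42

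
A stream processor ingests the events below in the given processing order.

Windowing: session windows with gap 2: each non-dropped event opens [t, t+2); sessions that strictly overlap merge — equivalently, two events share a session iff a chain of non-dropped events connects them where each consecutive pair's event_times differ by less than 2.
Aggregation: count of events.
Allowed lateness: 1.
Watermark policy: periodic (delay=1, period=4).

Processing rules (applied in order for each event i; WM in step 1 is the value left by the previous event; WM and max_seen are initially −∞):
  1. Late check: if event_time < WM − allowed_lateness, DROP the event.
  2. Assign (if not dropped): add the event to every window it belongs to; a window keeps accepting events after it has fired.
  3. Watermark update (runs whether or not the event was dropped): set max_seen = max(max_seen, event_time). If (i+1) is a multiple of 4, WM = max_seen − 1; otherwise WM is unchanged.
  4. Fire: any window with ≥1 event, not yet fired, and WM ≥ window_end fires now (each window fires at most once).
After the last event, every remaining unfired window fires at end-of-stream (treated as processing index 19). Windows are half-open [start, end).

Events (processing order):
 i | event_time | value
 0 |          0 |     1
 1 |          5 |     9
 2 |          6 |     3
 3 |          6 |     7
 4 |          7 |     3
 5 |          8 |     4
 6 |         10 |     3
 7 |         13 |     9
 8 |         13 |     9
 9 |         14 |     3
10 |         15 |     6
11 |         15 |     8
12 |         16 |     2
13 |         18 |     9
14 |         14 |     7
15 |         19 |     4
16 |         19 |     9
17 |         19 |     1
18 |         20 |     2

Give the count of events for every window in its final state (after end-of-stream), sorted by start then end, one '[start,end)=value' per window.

[0,2)=1 [5,10)=5 [10,12)=1 [13,18)=7 [18,22)=5

i=0 t=0 v=1: → [0,2); WM=−∞
i=1 t=5 v=9: → [5,7); WM=−∞
i=2 t=6 v=3: → [5,8); WM=−∞
i=3 t=6 v=7: → [5,8); WM=5
i=4 t=7 v=3: → [5,9); WM=5
i=5 t=8 v=4: → [5,10); WM=5
i=6 t=10 v=3: → [10,12); WM=5
i=7 t=13 v=9: → [13,15); WM=12
i=8 t=13 v=9: → [13,15); WM=12
i=9 t=14 v=3: → [13,16); WM=12
i=10 t=15 v=6: → [13,17); WM=12
i=11 t=15 v=8: → [13,17); WM=14
i=12 t=16 v=2: → [13,18); WM=14
i=13 t=18 v=9: → [18,20); WM=14
i=14 t=14 v=7: → [13,18); WM=14
i=15 t=19 v=4: → [18,21); WM=18
i=16 t=19 v=9: → [18,21); WM=18
i=17 t=19 v=1: → [18,21); WM=18
i=18 t=20 v=2: → [18,22); WM=18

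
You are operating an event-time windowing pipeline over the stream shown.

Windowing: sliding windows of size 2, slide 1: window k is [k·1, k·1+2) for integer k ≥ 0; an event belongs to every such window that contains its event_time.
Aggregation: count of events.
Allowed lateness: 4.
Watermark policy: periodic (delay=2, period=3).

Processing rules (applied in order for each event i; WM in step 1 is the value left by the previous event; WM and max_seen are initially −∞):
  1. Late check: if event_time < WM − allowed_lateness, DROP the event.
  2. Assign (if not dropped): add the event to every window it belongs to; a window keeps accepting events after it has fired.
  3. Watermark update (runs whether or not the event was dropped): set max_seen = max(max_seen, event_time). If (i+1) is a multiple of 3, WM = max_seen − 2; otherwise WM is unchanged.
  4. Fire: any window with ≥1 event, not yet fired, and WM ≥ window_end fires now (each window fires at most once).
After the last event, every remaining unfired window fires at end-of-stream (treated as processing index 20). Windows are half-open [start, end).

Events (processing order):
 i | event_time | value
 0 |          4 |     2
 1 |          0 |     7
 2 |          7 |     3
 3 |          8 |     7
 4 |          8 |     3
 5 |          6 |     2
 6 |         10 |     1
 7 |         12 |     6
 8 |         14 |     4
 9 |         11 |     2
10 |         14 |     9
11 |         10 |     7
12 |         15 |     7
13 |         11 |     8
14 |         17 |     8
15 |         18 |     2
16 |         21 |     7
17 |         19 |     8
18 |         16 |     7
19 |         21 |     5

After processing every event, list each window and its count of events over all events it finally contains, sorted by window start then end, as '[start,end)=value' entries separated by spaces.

i=0 t=4 v=2: → [4,6),[3,5); WM=−∞
i=1 t=0 v=7: → [0,2); WM=−∞
i=2 t=7 v=3: → [7,9),[6,8); WM=5; [0,2) fires=1 [3,5) fires=1
i=3 t=8 v=7: → [8,10),[7,9); WM=5
i=4 t=8 v=3: → [8,10),[7,9); WM=5
i=5 t=6 v=2: → [6,8),[5,7); WM=6; [4,6) fires=1
i=6 t=10 v=1: → [10,12),[9,11); WM=6
i=7 t=12 v=6: → [12,14),[11,13); WM=6
i=8 t=14 v=4: → [14,16),[13,15); WM=12; [5,7) fires=1 [6,8) fires=2 [7,9) fires=3 [8,10) fires=2 [9,11) fires=1 [10,12) fires=1
i=9 t=11 v=2: → [11,13),[10,12); WM=12
i=10 t=14 v=9: → [14,16),[13,15); WM=12
i=11 t=10 v=7: → [10,12),[9,11); WM=12
i=12 t=15 v=7: → [15,17),[14,16); WM=12
i=13 t=11 v=8: → [11,13),[10,12); WM=12
i=14 t=17 v=8: → [17,19),[16,18); WM=15; [11,13) fires=3 [12,14) fires=1 [13,15) fires=2
i=15 t=18 v=2: → [18,20),[17,19); WM=15
i=16 t=21 v=7: → [21,23),[20,22); WM=15
i=17 t=19 v=8: → [19,21),[18,20); WM=19; [14,16) fires=3 [15,17) fires=1 [16,18) fires=1 [17,19) fires=2
i=18 t=16 v=7: → [16,18),[15,17); WM=19
i=19 t=21 v=5: → [21,23),[20,22); WM=19

[0,2)=1 [3,5)=1 [4,6)=1 [5,7)=1 [6,8)=2 [7,9)=3 [8,10)=2 [9,11)=2 [10,12)=4 [11,13)=3 [12,14)=1 [13,15)=2 [14,16)=3 [15,17)=2 [16,18)=2 [17,19)=2 [18,20)=2 [19,21)=1 [20,22)=2 [21,23)=2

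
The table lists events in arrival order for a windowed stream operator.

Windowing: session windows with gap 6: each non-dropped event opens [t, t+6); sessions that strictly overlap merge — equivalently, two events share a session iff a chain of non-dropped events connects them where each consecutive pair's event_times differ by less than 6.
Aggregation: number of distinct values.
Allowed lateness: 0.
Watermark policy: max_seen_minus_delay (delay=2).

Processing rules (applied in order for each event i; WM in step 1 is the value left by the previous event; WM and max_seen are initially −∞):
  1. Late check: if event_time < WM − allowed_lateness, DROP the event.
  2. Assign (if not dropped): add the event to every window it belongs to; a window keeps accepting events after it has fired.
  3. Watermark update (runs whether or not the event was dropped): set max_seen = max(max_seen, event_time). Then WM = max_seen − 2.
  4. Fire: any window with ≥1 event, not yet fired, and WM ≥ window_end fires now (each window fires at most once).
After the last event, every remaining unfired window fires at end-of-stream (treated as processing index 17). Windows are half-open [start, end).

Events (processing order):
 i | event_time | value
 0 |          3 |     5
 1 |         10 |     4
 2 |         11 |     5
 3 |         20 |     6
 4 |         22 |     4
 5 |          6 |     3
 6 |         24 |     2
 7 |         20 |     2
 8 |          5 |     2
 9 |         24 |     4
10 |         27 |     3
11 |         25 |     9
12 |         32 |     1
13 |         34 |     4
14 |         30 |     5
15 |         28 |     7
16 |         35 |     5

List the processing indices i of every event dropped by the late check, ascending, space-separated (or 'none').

i=0 t=3 v=5: → [3,9); WM=1
i=1 t=10 v=4: → [10,16); WM=8
i=2 t=11 v=5: → [10,17); WM=9
i=3 t=20 v=6: → [20,26); WM=18
i=4 t=22 v=4: → [20,28); WM=20
i=5 t=6 v=3: DROP (t<20-0); WM=20
i=6 t=24 v=2: → [20,30); WM=22
i=7 t=20 v=2: DROP (t<22-0); WM=22
i=8 t=5 v=2: DROP (t<22-0); WM=22
i=9 t=24 v=4: → [20,30); WM=22
i=10 t=27 v=3: → [20,33); WM=25
i=11 t=25 v=9: → [20,33); WM=25
i=12 t=32 v=1: → [20,38); WM=30
i=13 t=34 v=4: → [20,40); WM=32
i=14 t=30 v=5: DROP (t<32-0); WM=32
i=15 t=28 v=7: DROP (t<32-0); WM=32
i=16 t=35 v=5: → [20,41); WM=33

5 7 8 14 15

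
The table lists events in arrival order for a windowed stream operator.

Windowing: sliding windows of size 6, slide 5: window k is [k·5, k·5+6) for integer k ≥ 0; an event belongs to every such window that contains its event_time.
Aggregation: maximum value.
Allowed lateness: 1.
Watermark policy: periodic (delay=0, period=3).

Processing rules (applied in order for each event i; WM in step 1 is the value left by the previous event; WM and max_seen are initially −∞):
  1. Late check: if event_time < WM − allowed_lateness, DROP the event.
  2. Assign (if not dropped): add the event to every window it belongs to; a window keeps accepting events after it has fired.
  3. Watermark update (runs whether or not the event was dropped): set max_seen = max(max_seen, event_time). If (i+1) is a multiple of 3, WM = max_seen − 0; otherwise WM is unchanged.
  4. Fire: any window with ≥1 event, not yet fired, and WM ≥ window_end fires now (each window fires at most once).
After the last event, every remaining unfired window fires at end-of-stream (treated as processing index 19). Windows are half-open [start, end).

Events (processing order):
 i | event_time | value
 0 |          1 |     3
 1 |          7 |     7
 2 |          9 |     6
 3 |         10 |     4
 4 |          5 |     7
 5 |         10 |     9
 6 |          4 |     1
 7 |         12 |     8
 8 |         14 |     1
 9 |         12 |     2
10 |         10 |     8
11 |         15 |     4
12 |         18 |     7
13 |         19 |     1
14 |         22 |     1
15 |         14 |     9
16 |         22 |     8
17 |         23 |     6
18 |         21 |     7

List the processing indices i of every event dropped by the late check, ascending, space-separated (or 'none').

4 6 9 10 15 18

i=0 t=1 v=3: → [0,6); WM=−∞
i=1 t=7 v=7: → [5,11); WM=−∞
i=2 t=9 v=6: → [5,11); WM=9; [0,6) fires=3
i=3 t=10 v=4: → [10,16),[5,11); WM=9
i=4 t=5 v=7: DROP (t<9-1); WM=9
i=5 t=10 v=9: → [10,16),[5,11); WM=10
i=6 t=4 v=1: DROP (t<10-1); WM=10
i=7 t=12 v=8: → [10,16); WM=10
i=8 t=14 v=1: → [10,16); WM=14; [5,11) fires=9
i=9 t=12 v=2: DROP (t<14-1); WM=14
i=10 t=10 v=8: DROP (t<14-1); WM=14
i=11 t=15 v=4: → [15,21),[10,16); WM=15
i=12 t=18 v=7: → [15,21); WM=15
i=13 t=19 v=1: → [15,21); WM=15
i=14 t=22 v=1: → [20,26); WM=22; [10,16) fires=9 [15,21) fires=7
i=15 t=14 v=9: DROP (t<22-1); WM=22
i=16 t=22 v=8: → [20,26); WM=22
i=17 t=23 v=6: → [20,26); WM=23
i=18 t=21 v=7: DROP (t<23-1); WM=23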